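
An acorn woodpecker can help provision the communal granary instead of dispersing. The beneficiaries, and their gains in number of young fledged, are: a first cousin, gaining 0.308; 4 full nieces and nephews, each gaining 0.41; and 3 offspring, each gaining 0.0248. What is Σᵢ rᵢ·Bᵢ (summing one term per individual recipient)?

0.4857

r to a first cousin = 0.125 (first cousins share one grandparent pair — two paths of length 4: r = 2·(1/2)^4 = 1/8).
r to a full niece or nephew = 0.25 (full aunt/uncle↔niece/nephew: two paths of length 3 through the shared grandparent pair: r = 2·(1/2)^3 = 1/4).
r to an offspring = 1/2 (one parent–offspring link: r = (1/2)^1 = 1/2).
Summing one r·B term per recipient: 1·0.125·0.308 + 4·0.25·0.41 + 3·0.5·0.0248 = 0.4857.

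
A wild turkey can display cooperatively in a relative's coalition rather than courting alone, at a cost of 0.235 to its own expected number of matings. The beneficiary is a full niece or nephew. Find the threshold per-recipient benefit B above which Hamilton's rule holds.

r to a full niece or nephew = 0.25 (full aunt/uncle↔niece/nephew: two paths of length 3 through the shared grandparent pair: r = 2·(1/2)^3 = 1/4).
Hamilton's rule with n recipients of equal r: n·r·B > C, so B > C/(n·r) = 0.235/(1·0.25) = 0.94.

0.94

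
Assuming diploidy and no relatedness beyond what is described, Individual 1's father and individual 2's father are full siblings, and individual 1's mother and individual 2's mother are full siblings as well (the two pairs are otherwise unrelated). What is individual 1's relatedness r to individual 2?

With two independent routes of shared ancestry, r is the sum of the two contributions.
Individual 1 and individual 2 are related in two ways: first cousins through their fathers (r = 1/8) and first cousins through their mothers (r = 1/8) — i.e. double first cousins.
r = 1/8 + 1/8 = 0.25.

0.25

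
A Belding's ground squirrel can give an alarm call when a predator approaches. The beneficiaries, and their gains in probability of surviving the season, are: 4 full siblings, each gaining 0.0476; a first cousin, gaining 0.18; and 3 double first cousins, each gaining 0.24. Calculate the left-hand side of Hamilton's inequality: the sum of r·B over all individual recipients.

r to a full sibling = 0.5 (full sibs share both parents — two paths of length 2: r = 2·(1/2)^2 = 1/2).
r to a first cousin = 0.125 (first cousins share one grandparent pair — two paths of length 4: r = 2·(1/2)^4 = 1/8).
r to a double first cousin = 1/4 (double first cousins share both grandparent pairs — four paths of length 4: r = 4·(1/2)^4 = 1/4).
Summing one r·B term per recipient: 4·0.5·0.0476 + 1·0.125·0.18 + 3·0.25·0.24 = 0.2977.

0.2977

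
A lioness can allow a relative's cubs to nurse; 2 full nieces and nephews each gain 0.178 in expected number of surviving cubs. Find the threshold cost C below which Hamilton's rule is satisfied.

0.089

r to a full niece or nephew = 1/4 (full aunt/uncle↔niece/nephew: two paths of length 3 through the shared grandparent pair: r = 2·(1/2)^3 = 1/4).
Hamilton's rule: n·r·B > C, so the trait is favored while C < n·r·B = 2·0.25·0.178 = 0.089.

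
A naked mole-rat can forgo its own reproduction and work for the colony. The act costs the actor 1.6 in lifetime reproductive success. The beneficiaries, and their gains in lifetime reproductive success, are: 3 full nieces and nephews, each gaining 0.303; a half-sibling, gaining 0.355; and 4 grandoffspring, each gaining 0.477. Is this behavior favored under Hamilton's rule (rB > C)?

Hamilton's rule: the trait is favored when the sum of r·B over every recipient exceeds the actor's cost C.
r to a full niece or nephew = 0.25 (full aunt/uncle↔niece/nephew: two paths of length 3 through the shared grandparent pair: r = 2·(1/2)^3 = 1/4).
r to a half-sibling = 1/4 (half-sibs share one parent — one path of length 2: r = (1/2)^2 = 1/4).
r to a grandoffspring = 1/4 (two parent–offspring links: r = (1/2)^2 = 1/4).
Summing one r·B term per recipient: 3·0.25·0.303 + 1·0.25·0.355 + 4·0.25·0.477 = 0.793.
0.793 < 1.6: the indirect benefit is less than the cost.

No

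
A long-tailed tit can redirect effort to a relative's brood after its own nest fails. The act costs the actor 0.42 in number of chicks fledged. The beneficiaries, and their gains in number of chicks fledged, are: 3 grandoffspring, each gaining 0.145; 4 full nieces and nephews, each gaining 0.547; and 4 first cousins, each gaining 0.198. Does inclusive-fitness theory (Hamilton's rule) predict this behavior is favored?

Yes

Hamilton's rule: the trait is favored when the sum of r·B over every recipient exceeds the actor's cost C.
r to a grandoffspring = 1/4 (two parent–offspring links: r = (1/2)^2 = 1/4).
r to a full niece or nephew = 1/4 (full aunt/uncle↔niece/nephew: two paths of length 3 through the shared grandparent pair: r = 2·(1/2)^3 = 1/4).
r to a first cousin = 1/8 (first cousins share one grandparent pair — two paths of length 4: r = 2·(1/2)^4 = 1/8).
Summing one r·B term per recipient: 3·0.25·0.145 + 4·0.25·0.547 + 4·0.125·0.198 = 0.75475.
0.75475 > 0.42: the indirect benefit exceeds the cost.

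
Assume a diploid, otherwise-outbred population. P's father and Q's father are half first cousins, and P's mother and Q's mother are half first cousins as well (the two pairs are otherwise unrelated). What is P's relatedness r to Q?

With two independent routes of shared ancestry, r is the sum of the two contributions.
P and Q are related in two ways: half second cousins through their fathers (r = 1/64) and half second cousins through their mothers (r = 1/64).
r = 1/64 + 1/64 = 0.03125.

0.03125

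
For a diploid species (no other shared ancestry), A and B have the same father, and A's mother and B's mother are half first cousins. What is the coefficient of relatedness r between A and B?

0.265625

With two independent routes of shared ancestry, r is the sum of the two contributions.
A and B are related in two ways: half-sibs through their shared father (r = 1/4) and half second cousins through their mothers (r = 1/64).
r = 1/4 + 1/64 = 0.265625.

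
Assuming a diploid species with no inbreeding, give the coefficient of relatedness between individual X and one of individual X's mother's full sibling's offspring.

Each parent–offspring link contributes a factor of 1/2, and independent paths through distinct common ancestors add.
First cousins share one grandparent pair — two paths of length 4: r = 2·(1/2)^4 = 1/8.

0.125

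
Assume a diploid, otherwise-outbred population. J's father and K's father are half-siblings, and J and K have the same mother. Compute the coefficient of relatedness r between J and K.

0.3125

With two independent routes of shared ancestry, r is the sum of the two contributions.
J and K are related in two ways: half first cousins through their fathers (r = 1/16) and half-sibs through their shared mother (r = 1/4).
r = 1/16 + 1/4 = 5/16 = 0.3125.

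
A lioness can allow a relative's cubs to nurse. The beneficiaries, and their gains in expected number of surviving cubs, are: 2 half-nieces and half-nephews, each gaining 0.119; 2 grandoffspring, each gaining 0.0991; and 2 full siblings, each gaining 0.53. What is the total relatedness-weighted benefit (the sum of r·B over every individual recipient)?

r to a half-niece or half-nephew = 0.125 (half-aunt/uncle↔niece/nephew: one path of length 3: r = (1/2)^3 = 1/8).
r to a grandoffspring = 1/4 (two parent–offspring links: r = (1/2)^2 = 1/4).
r to a full sibling = 0.5 (full sibs share both parents — two paths of length 2: r = 2·(1/2)^2 = 1/2).
Summing one r·B term per recipient: 2·0.125·0.119 + 2·0.25·0.0991 + 2·0.5·0.53 = 0.6093.

0.6093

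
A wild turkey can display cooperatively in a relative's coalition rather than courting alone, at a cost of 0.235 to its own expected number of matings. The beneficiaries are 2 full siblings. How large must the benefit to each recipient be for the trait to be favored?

0.235

r to a full sibling = 1/2 (full sibs share both parents — two paths of length 2: r = 2·(1/2)^2 = 1/2).
Hamilton's rule with n recipients of equal r: n·r·B > C, so B > C/(n·r) = 0.235/(2·0.5) = 0.235.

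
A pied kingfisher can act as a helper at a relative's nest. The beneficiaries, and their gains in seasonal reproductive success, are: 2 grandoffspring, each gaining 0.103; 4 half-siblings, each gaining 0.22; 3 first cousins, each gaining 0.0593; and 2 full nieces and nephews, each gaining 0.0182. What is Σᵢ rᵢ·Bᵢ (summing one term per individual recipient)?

0.3028375

r to a grandoffspring = 1/4 (two parent–offspring links: r = (1/2)^2 = 1/4).
r to a half-sibling = 1/4 (half-sibs share one parent — one path of length 2: r = (1/2)^2 = 1/4).
r to a first cousin = 1/8 (first cousins share one grandparent pair — two paths of length 4: r = 2·(1/2)^4 = 1/8).
r to a full niece or nephew = 0.25 (full aunt/uncle↔niece/nephew: two paths of length 3 through the shared grandparent pair: r = 2·(1/2)^3 = 1/4).
Summing one r·B term per recipient: 2·0.25·0.103 + 4·0.25·0.22 + 3·0.125·0.0593 + 2·0.25·0.0182 = 0.3028375.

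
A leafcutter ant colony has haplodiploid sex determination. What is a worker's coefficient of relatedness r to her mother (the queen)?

0.5

One meiotic link between diploid queen and diploid daughter: r = 1/2.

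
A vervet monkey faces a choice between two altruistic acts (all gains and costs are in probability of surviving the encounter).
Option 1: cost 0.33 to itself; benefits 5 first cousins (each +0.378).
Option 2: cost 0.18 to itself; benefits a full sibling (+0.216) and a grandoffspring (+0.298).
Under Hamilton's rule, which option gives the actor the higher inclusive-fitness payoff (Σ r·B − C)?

Option 1: r to a first cousin = 0.125.
Option 1: Σ r·B − C = (5·0.125·0.378) − 0.33 = -0.09375.
Option 2: r to a full sibling = 0.5.
Option 2: r to a grandoffspring = 0.25.
Option 2: Σ r·B − C = (1·0.5·0.216 + 1·0.25·0.298) − 0.18 = 0.0025.
Option 2 has the higher net inclusive-fitness payoff.

Option 2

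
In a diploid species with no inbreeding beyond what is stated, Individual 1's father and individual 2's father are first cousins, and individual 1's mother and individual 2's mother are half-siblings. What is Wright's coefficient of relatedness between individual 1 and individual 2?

Independent pedigree routes through distinct common ancestors add.
Individual 1 and individual 2 are related in two ways: second cousins through their fathers (r = 1/32) and half first cousins through their mothers (r = 1/16).
r = 1/32 + 1/16 = 0.09375.

0.09375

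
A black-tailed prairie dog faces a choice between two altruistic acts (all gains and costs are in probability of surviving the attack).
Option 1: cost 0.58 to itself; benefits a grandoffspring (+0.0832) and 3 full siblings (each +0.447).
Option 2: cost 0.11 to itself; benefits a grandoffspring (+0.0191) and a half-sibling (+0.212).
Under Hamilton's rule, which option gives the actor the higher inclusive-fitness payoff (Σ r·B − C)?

Option 1

Option 1: r to a grandoffspring = 0.25.
Option 1: r to a full sibling = 0.5.
Option 1: Σ r·B − C = (1·0.25·0.0832 + 3·0.5·0.447) − 0.58 = 0.1113.
Option 2: r to a grandoffspring = 0.25.
Option 2: r to a half-sibling = 0.25.
Option 2: Σ r·B − C = (1·0.25·0.0191 + 1·0.25·0.212) − 0.11 = -0.052225.
Option 1 has the higher net inclusive-fitness payoff.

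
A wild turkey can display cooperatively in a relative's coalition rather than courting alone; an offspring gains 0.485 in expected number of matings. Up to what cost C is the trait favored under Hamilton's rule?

0.2425

r to an offspring = 0.5 (one parent–offspring link: r = (1/2)^1 = 1/2).
Hamilton's rule: n·r·B > C, so the trait is favored while C < n·r·B = 1·0.5·0.485 = 0.2425.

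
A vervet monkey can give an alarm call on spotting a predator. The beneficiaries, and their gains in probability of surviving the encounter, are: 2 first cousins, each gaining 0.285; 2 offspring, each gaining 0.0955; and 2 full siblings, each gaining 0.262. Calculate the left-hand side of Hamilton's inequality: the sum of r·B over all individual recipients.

r to a first cousin = 0.125 (first cousins share one grandparent pair — two paths of length 4: r = 2·(1/2)^4 = 1/8).
r to an offspring = 1/2 (one parent–offspring link: r = (1/2)^1 = 1/2).
r to a full sibling = 1/2 (full sibs share both parents — two paths of length 2: r = 2·(1/2)^2 = 1/2).
Summing one r·B term per recipient: 2·0.125·0.285 + 2·0.5·0.0955 + 2·0.5·0.262 = 0.42875.

0.42875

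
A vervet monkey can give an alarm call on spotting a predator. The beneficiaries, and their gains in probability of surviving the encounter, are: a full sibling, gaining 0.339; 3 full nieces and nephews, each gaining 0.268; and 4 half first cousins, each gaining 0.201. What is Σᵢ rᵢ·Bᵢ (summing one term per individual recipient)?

r to a full sibling = 0.5 (full sibs share both parents — two paths of length 2: r = 2·(1/2)^2 = 1/2).
r to a full niece or nephew = 0.25 (full aunt/uncle↔niece/nephew: two paths of length 3 through the shared grandparent pair: r = 2·(1/2)^3 = 1/4).
r to a half first cousin = 0.0625 (half first cousins share one grandparent — one path of length 4: r = (1/2)^4 = 1/16).
Summing one r·B term per recipient: 1·0.5·0.339 + 3·0.25·0.268 + 4·0.0625·0.201 = 0.42075.

0.42075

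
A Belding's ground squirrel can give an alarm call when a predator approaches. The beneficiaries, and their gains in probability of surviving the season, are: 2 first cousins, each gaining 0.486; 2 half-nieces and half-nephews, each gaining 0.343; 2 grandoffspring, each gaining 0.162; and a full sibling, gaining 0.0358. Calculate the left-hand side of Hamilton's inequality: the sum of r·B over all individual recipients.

r to a first cousin = 1/8 (first cousins share one grandparent pair — two paths of length 4: r = 2·(1/2)^4 = 1/8).
r to a half-niece or half-nephew = 1/8 (half-aunt/uncle↔niece/nephew: one path of length 3: r = (1/2)^3 = 1/8).
r to a grandoffspring = 0.25 (two parent–offspring links: r = (1/2)^2 = 1/4).
r to a full sibling = 1/2 (full sibs share both parents — two paths of length 2: r = 2·(1/2)^2 = 1/2).
Summing one r·B term per recipient: 2·0.125·0.486 + 2·0.125·0.343 + 2·0.25·0.162 + 1·0.5·0.0358 = 0.30615.

0.30615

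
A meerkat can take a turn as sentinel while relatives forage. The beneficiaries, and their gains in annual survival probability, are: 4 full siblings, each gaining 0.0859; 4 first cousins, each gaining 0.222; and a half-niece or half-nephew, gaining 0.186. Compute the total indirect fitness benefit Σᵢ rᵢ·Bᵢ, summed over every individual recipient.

r to a full sibling = 0.5 (full sibs share both parents — two paths of length 2: r = 2·(1/2)^2 = 1/2).
r to a first cousin = 0.125 (first cousins share one grandparent pair — two paths of length 4: r = 2·(1/2)^4 = 1/8).
r to a half-niece or half-nephew = 0.125 (half-aunt/uncle↔niece/nephew: one path of length 3: r = (1/2)^3 = 1/8).
Summing one r·B term per recipient: 4·0.5·0.0859 + 4·0.125·0.222 + 1·0.125·0.186 = 0.30605.

0.30605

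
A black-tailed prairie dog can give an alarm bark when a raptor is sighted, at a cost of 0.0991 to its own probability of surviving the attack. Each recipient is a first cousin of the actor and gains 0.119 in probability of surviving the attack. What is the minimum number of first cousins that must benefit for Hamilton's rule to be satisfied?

7

r to a first cousin = 0.125 (first cousins share one grandparent pair — two paths of length 4: r = 2·(1/2)^4 = 1/8).
Hamilton's rule: n·r·B > C  ⇒  n > C/(r·B) = 0.0991/(0.125·0.119) = 6.662.
The smallest integer exceeding 6.662 is 7.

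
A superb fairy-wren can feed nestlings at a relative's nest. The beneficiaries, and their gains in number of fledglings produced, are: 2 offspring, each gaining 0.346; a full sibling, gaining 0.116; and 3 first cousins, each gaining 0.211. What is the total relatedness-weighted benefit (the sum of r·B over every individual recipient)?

r to an offspring = 1/2 (one parent–offspring link: r = (1/2)^1 = 1/2).
r to a full sibling = 1/2 (full sibs share both parents — two paths of length 2: r = 2·(1/2)^2 = 1/2).
r to a first cousin = 1/8 (first cousins share one grandparent pair — two paths of length 4: r = 2·(1/2)^4 = 1/8).
Summing one r·B term per recipient: 2·0.5·0.346 + 1·0.5·0.116 + 3·0.125·0.211 = 0.483125.

0.483125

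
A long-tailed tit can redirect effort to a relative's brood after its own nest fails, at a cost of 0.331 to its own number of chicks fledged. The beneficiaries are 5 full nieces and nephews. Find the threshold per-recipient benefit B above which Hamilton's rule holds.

0.2648

r to a full niece or nephew = 1/4 (full aunt/uncle↔niece/nephew: two paths of length 3 through the shared grandparent pair: r = 2·(1/2)^3 = 1/4).
Hamilton's rule with n recipients of equal r: n·r·B > C, so B > C/(n·r) = 0.331/(5·0.25) = 0.2648.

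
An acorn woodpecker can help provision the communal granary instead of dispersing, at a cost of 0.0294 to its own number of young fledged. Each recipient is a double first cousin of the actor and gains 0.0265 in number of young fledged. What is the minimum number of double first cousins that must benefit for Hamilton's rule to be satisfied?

5

r to a double first cousin = 0.25 (double first cousins share both grandparent pairs — four paths of length 4: r = 4·(1/2)^4 = 1/4).
Hamilton's rule: n·r·B > C  ⇒  n > C/(r·B) = 0.0294/(0.25·0.0265) = 4.438.
The smallest integer exceeding 4.438 is 5.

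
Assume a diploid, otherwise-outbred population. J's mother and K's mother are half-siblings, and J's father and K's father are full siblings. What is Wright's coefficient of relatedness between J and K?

Independent pedigree routes through distinct common ancestors add.
J and K are related in two ways: half first cousins through their mothers (r = 1/16) and first cousins through their fathers (r = 1/8).
r = 1/16 + 1/8 = 0.1875.

0.1875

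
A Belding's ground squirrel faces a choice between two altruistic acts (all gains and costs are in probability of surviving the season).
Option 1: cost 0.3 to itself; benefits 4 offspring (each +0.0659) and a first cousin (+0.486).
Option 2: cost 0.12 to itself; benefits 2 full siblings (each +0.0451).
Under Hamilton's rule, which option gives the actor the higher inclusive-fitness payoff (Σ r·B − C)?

Option 1: r to an offspring = 0.5.
Option 1: r to a first cousin = 0.125.
Option 1: Σ r·B − C = (4·0.5·0.0659 + 1·0.125·0.486) − 0.3 = -0.10745.
Option 2: r to a full sibling = 0.5.
Option 2: Σ r·B − C = (2·0.5·0.0451) − 0.12 = -0.0749.
Option 2 has the higher net inclusive-fitness payoff.

Option 2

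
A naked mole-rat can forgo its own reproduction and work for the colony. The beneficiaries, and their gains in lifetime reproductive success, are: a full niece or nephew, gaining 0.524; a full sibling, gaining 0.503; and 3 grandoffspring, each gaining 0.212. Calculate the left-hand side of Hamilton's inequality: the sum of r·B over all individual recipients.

r to a full niece or nephew = 0.25 (full aunt/uncle↔niece/nephew: two paths of length 3 through the shared grandparent pair: r = 2·(1/2)^3 = 1/4).
r to a full sibling = 1/2 (full sibs share both parents — two paths of length 2: r = 2·(1/2)^2 = 1/2).
r to a grandoffspring = 0.25 (two parent–offspring links: r = (1/2)^2 = 1/4).
Summing one r·B term per recipient: 1·0.25·0.524 + 1·0.5·0.503 + 3·0.25·0.212 = 0.5415.

0.5415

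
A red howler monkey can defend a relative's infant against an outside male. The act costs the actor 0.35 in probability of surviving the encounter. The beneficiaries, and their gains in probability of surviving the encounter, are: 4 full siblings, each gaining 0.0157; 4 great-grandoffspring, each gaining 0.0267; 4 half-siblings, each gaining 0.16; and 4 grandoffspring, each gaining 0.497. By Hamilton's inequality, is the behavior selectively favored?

Yes

Hamilton's rule: the trait is favored when the sum of r·B over every recipient exceeds the actor's cost C.
r to a full sibling = 0.5 (full sibs share both parents — two paths of length 2: r = 2·(1/2)^2 = 1/2).
r to a great-grandoffspring = 1/8 (three parent–offspring links: r = (1/2)^3 = 1/8).
r to a half-sibling = 1/4 (half-sibs share one parent — one path of length 2: r = (1/2)^2 = 1/4).
r to a grandoffspring = 0.25 (two parent–offspring links: r = (1/2)^2 = 1/4).
Summing one r·B term per recipient: 4·0.5·0.0157 + 4·0.125·0.0267 + 4·0.25·0.16 + 4·0.25·0.497 = 0.70175.
0.70175 > 0.35: the indirect benefit exceeds the cost.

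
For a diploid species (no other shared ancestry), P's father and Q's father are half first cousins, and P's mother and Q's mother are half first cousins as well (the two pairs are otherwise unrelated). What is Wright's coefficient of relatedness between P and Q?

0.03125

Relatedness sums over independent paths through distinct common ancestors.
P and Q are related in two ways: half second cousins through their fathers (r = 1/64) and half second cousins through their mothers (r = 1/64).
r = 1/64 + 1/64 = 0.03125.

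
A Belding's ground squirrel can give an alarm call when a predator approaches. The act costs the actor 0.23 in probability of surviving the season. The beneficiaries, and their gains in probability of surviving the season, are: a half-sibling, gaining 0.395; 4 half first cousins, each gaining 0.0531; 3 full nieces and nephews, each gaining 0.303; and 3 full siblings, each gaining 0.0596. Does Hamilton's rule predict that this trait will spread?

Yes

Hamilton's rule: the trait is favored when the sum of r·B over every recipient exceeds the actor's cost C.
r to a half-sibling = 0.25 (half-sibs share one parent — one path of length 2: r = (1/2)^2 = 1/4).
r to a half first cousin = 0.0625 (half first cousins share one grandparent — one path of length 4: r = (1/2)^4 = 1/16).
r to a full niece or nephew = 0.25 (full aunt/uncle↔niece/nephew: two paths of length 3 through the shared grandparent pair: r = 2·(1/2)^3 = 1/4).
r to a full sibling = 0.5 (full sibs share both parents — two paths of length 2: r = 2·(1/2)^2 = 1/2).
Summing one r·B term per recipient: 1·0.25·0.395 + 4·0.0625·0.0531 + 3·0.25·0.303 + 3·0.5·0.0596 = 0.428675.
0.428675 > 0.23: the indirect benefit exceeds the cost.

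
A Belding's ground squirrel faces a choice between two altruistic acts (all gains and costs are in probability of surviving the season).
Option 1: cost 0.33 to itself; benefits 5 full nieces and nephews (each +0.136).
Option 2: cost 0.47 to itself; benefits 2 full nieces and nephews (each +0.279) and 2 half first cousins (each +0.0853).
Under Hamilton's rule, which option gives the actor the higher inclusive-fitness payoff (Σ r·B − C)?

Option 1

Option 1: r to a full niece or nephew = 0.25.
Option 1: Σ r·B − C = (5·0.25·0.136) − 0.33 = -0.16.
Option 2: r to a full niece or nephew = 0.25.
Option 2: r to a half first cousin = 0.0625.
Option 2: Σ r·B − C = (2·0.25·0.279 + 2·0.0625·0.0853) − 0.47 = -0.3198375.
Option 1 has the higher net inclusive-fitness payoff.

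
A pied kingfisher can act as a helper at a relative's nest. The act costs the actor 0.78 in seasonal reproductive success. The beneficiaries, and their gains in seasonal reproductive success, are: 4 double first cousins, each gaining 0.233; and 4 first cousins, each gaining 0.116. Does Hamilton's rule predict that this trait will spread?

Hamilton's rule: the trait is favored when the sum of r·B over every recipient exceeds the actor's cost C.
r to a double first cousin = 1/4 (double first cousins share both grandparent pairs — four paths of length 4: r = 4·(1/2)^4 = 1/4).
r to a first cousin = 1/8 (first cousins share one grandparent pair — two paths of length 4: r = 2·(1/2)^4 = 1/8).
Summing one r·B term per recipient: 4·0.25·0.233 + 4·0.125·0.116 = 0.291.
0.291 < 0.78: the indirect benefit is less than the cost.

No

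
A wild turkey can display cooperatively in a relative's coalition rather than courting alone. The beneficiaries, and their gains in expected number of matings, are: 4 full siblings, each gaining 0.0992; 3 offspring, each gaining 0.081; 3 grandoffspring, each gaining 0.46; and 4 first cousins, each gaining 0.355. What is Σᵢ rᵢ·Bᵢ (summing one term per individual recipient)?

r to a full sibling = 0.5 (full sibs share both parents — two paths of length 2: r = 2·(1/2)^2 = 1/2).
r to an offspring = 1/2 (one parent–offspring link: r = (1/2)^1 = 1/2).
r to a grandoffspring = 0.25 (two parent–offspring links: r = (1/2)^2 = 1/4).
r to a first cousin = 0.125 (first cousins share one grandparent pair — two paths of length 4: r = 2·(1/2)^4 = 1/8).
Summing one r·B term per recipient: 4·0.5·0.0992 + 3·0.5·0.081 + 3·0.25·0.46 + 4·0.125·0.355 = 0.8424.

0.8424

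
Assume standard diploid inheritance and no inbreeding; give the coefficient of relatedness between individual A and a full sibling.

0.5

Full sibs share both parents — two paths of length 2: r = 2·(1/2)^2 = 1/2.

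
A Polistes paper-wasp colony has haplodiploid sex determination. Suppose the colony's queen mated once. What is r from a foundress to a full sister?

Haplodiploid full sisters inherit their father's entire haploid genome identically (contributing 1/2) and on average half of their mother's contribution (1/2 · 1/2 = 1/4); r = 1/2 + 1/4 = 3/4.

0.75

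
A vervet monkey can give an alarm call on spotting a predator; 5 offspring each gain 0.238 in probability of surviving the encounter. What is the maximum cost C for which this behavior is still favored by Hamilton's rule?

0.595

r to an offspring = 0.5 (one parent–offspring link: r = (1/2)^1 = 1/2).
Hamilton's rule: n·r·B > C, so the trait is favored while C < n·r·B = 5·0.5·0.238 = 0.595.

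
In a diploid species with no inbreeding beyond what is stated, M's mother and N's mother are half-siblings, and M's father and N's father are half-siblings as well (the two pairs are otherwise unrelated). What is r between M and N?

0.125

Relatedness sums over independent paths through distinct common ancestors.
M and N are related in two ways: half first cousins through their mothers (r = 1/16) and half first cousins through their fathers (r = 1/16).
r = 1/16 + 1/16 = 0.125.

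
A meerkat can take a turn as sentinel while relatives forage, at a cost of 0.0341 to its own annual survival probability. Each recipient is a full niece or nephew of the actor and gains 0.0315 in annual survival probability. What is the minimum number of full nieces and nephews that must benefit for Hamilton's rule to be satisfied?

5

r to a full niece or nephew = 0.25 (full aunt/uncle↔niece/nephew: two paths of length 3 through the shared grandparent pair: r = 2·(1/2)^3 = 1/4).
Hamilton's rule: n·r·B > C  ⇒  n > C/(r·B) = 0.0341/(0.25·0.0315) = 4.33.
The smallest integer exceeding 4.33 is 5.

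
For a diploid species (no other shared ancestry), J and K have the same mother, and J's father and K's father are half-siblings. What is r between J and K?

0.3125

Relatedness sums over independent paths through distinct common ancestors.
J and K are related in two ways: half-sibs through their shared mother (r = 1/4) and half first cousins through their fathers (r = 1/16).
r = 1/4 + 1/16 = 0.3125.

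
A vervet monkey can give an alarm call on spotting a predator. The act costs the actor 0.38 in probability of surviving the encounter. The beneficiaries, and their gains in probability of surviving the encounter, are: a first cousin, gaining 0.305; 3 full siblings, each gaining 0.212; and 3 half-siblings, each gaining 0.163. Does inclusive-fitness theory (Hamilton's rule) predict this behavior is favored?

Yes

Hamilton's rule: the trait is favored when the sum of r·B over every recipient exceeds the actor's cost C.
r to a first cousin = 0.125 (first cousins share one grandparent pair — two paths of length 4: r = 2·(1/2)^4 = 1/8).
r to a full sibling = 1/2 (full sibs share both parents — two paths of length 2: r = 2·(1/2)^2 = 1/2).
r to a half-sibling = 0.25 (half-sibs share one parent — one path of length 2: r = (1/2)^2 = 1/4).
Summing one r·B term per recipient: 1·0.125·0.305 + 3·0.5·0.212 + 3·0.25·0.163 = 0.478375.
0.478375 > 0.38: the indirect benefit exceeds the cost.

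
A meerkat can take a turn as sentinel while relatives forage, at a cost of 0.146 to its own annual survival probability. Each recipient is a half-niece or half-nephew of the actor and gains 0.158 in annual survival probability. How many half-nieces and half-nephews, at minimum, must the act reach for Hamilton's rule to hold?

r to a half-niece or half-nephew = 1/8 (half-aunt/uncle↔niece/nephew: one path of length 3: r = (1/2)^3 = 1/8).
Hamilton's rule: n·r·B > C  ⇒  n > C/(r·B) = 0.146/(0.125·0.158) = 7.392.
The smallest integer exceeding 7.392 is 8.

8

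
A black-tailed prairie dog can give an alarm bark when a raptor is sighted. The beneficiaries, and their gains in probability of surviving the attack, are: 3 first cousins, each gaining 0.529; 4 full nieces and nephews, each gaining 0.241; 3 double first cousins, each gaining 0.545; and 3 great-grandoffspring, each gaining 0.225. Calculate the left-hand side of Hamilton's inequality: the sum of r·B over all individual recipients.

0.9325

r to a first cousin = 0.125 (first cousins share one grandparent pair — two paths of length 4: r = 2·(1/2)^4 = 1/8).
r to a full niece or nephew = 0.25 (full aunt/uncle↔niece/nephew: two paths of length 3 through the shared grandparent pair: r = 2·(1/2)^3 = 1/4).
r to a double first cousin = 1/4 (double first cousins share both grandparent pairs — four paths of length 4: r = 4·(1/2)^4 = 1/4).
r to a great-grandoffspring = 0.125 (three parent–offspring links: r = (1/2)^3 = 1/8).
Summing one r·B term per recipient: 3·0.125·0.529 + 4·0.25·0.241 + 3·0.25·0.545 + 3·0.125·0.225 = 0.9325.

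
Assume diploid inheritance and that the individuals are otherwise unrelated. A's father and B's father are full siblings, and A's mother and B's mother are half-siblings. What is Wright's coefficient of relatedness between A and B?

0.1875

Wright's path rule: contributions from independent ancestry routes add.
A and B are related in two ways: first cousins through their fathers (r = 1/8) and half first cousins through their mothers (r = 1/16).
r = 1/8 + 1/16 = 3/16 = 0.1875.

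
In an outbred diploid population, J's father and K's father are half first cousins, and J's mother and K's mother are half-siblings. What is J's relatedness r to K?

Independent pedigree routes through distinct common ancestors add.
J and K are related in two ways: half second cousins through their fathers (r = 1/64) and half first cousins through their mothers (r = 1/16).
r = 1/64 + 1/16 = 0.078125.

0.078125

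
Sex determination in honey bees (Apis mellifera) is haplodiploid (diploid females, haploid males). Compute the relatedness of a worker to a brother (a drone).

Her haploid brother carries none of their father's genes and a random half of their mother's genome; that half matches the maternal half of her own genome with probability 1/2: r = 1/2 · 1/2 = 1/4.

0.25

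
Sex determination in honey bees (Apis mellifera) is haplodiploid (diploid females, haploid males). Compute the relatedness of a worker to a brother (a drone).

Her haploid brother carries none of their father's genes and a random half of their mother's genome; that half matches the maternal half of her own genome with probability 1/2: r = 1/2 · 1/2 = 1/4.

0.25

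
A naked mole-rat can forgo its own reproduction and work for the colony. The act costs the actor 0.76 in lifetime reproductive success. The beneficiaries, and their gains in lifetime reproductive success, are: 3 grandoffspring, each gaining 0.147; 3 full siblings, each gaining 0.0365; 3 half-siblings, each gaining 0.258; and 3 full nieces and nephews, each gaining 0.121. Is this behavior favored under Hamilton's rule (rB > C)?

No

Hamilton's rule: the trait is favored when the sum of r·B over every recipient exceeds the actor's cost C.
r to a grandoffspring = 0.25 (two parent–offspring links: r = (1/2)^2 = 1/4).
r to a full sibling = 1/2 (full sibs share both parents — two paths of length 2: r = 2·(1/2)^2 = 1/2).
r to a half-sibling = 1/4 (half-sibs share one parent — one path of length 2: r = (1/2)^2 = 1/4).
r to a full niece or nephew = 1/4 (full aunt/uncle↔niece/nephew: two paths of length 3 through the shared grandparent pair: r = 2·(1/2)^3 = 1/4).
Summing one r·B term per recipient: 3·0.25·0.147 + 3·0.5·0.0365 + 3·0.25·0.258 + 3·0.25·0.121 = 0.44925.
0.44925 < 0.76: the indirect benefit is less than the cost.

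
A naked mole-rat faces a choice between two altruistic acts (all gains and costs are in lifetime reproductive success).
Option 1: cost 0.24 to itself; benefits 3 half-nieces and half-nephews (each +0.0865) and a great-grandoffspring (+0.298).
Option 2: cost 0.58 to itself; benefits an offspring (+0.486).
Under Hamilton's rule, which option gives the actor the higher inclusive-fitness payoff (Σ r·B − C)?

Option 1: r to a half-niece or half-nephew = 0.125.
Option 1: r to a great-grandoffspring = 0.125.
Option 1: Σ r·B − C = (3·0.125·0.0865 + 1·0.125·0.298) − 0.24 = -0.1703125.
Option 2: r to an offspring = 0.5.
Option 2: Σ r·B − C = (1·0.5·0.486) − 0.58 = -0.337.
Option 1 has the higher net inclusive-fitness payoff.

Option 1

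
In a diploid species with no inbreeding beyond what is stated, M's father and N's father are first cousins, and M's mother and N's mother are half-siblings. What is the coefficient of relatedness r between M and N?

Relatedness sums over independent paths through distinct common ancestors.
M and N are related in two ways: second cousins through their fathers (r = 1/32) and half first cousins through their mothers (r = 1/16).
r = 1/32 + 1/16 = 3/32 = 0.09375.

0.09375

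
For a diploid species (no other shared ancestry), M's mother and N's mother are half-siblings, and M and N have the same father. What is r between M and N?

With two independent routes of shared ancestry, r is the sum of the two contributions.
M and N are related in two ways: half first cousins through their mothers (r = 1/16) and half-sibs through their shared father (r = 1/4).
r = 1/16 + 1/4 = 5/16 = 0.3125.

0.3125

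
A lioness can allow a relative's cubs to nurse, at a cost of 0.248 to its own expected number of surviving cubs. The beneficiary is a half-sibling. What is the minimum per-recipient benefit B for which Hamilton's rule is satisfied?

r to a half-sibling = 0.25 (half-sibs share one parent — one path of length 2: r = (1/2)^2 = 1/4).
Hamilton's rule with n recipients of equal r: n·r·B > C, so B > C/(n·r) = 0.248/(1·0.25) = 0.992.

0.992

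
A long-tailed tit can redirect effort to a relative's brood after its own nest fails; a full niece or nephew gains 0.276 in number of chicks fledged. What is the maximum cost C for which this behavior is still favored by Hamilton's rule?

r to a full niece or nephew = 0.25 (full aunt/uncle↔niece/nephew: two paths of length 3 through the shared grandparent pair: r = 2·(1/2)^3 = 1/4).
Hamilton's rule: n·r·B > C, so the trait is favored while C < n·r·B = 1·0.25·0.276 = 0.069.

0.069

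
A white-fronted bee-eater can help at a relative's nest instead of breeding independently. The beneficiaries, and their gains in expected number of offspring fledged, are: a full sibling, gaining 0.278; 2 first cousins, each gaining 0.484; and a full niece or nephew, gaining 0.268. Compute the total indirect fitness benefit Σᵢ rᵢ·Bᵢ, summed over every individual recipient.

r to a full sibling = 1/2 (full sibs share both parents — two paths of length 2: r = 2·(1/2)^2 = 1/2).
r to a first cousin = 1/8 (first cousins share one grandparent pair — two paths of length 4: r = 2·(1/2)^4 = 1/8).
r to a full niece or nephew = 1/4 (full aunt/uncle↔niece/nephew: two paths of length 3 through the shared grandparent pair: r = 2·(1/2)^3 = 1/4).
Summing one r·B term per recipient: 1·0.5·0.278 + 2·0.125·0.484 + 1·0.25·0.268 = 0.327.

0.327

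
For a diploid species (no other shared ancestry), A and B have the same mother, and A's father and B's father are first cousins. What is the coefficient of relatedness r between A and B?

Wright's path rule: contributions from independent ancestry routes add.
A and B are related in two ways: half-sibs through their shared mother (r = 1/4) and second cousins through their fathers (r = 1/32).
r = 1/4 + 1/32 = 0.28125.

0.28125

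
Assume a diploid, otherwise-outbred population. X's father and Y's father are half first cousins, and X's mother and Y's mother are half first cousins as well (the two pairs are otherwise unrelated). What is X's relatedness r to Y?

0.03125

Wright's path rule: contributions from independent ancestry routes add.
X and Y are related in two ways: half second cousins through their fathers (r = 1/64) and half second cousins through their mothers (r = 1/64).
r = 1/64 + 1/64 = 0.03125.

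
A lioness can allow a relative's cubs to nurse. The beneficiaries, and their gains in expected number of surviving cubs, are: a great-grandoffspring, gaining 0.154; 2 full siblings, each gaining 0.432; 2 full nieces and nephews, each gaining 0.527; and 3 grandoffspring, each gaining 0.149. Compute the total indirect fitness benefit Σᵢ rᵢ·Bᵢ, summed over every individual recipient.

r to a great-grandoffspring = 0.125 (three parent–offspring links: r = (1/2)^3 = 1/8).
r to a full sibling = 1/2 (full sibs share both parents — two paths of length 2: r = 2·(1/2)^2 = 1/2).
r to a full niece or nephew = 1/4 (full aunt/uncle↔niece/nephew: two paths of length 3 through the shared grandparent pair: r = 2·(1/2)^3 = 1/4).
r to a grandoffspring = 0.25 (two parent–offspring links: r = (1/2)^2 = 1/4).
Summing one r·B term per recipient: 1·0.125·0.154 + 2·0.5·0.432 + 2·0.25·0.527 + 3·0.25·0.149 = 0.8265.

0.8265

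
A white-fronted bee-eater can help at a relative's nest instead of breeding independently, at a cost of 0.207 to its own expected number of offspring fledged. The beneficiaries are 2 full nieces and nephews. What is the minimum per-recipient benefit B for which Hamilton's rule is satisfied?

r to a full niece or nephew = 0.25 (full aunt/uncle↔niece/nephew: two paths of length 3 through the shared grandparent pair: r = 2·(1/2)^3 = 1/4).
Hamilton's rule with n recipients of equal r: n·r·B > C, so B > C/(n·r) = 0.207/(2·0.25) = 0.414.

0.414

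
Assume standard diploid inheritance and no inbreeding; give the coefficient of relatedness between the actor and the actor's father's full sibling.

Each parent–offspring link contributes a factor of 1/2, and independent paths through distinct common ancestors add.
Full aunt/uncle↔niece/nephew: two paths of length 3 through the shared grandparent pair: r = 2·(1/2)^3 = 1/4.

0.25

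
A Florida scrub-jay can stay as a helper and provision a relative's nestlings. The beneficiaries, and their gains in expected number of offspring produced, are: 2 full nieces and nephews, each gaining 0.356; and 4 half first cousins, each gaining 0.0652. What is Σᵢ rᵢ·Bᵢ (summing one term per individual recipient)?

r to a full niece or nephew = 0.25 (full aunt/uncle↔niece/nephew: two paths of length 3 through the shared grandparent pair: r = 2·(1/2)^3 = 1/4).
r to a half first cousin = 0.0625 (half first cousins share one grandparent — one path of length 4: r = (1/2)^4 = 1/16).
Summing one r·B term per recipient: 2·0.25·0.356 + 4·0.0625·0.0652 = 0.1943.

0.1943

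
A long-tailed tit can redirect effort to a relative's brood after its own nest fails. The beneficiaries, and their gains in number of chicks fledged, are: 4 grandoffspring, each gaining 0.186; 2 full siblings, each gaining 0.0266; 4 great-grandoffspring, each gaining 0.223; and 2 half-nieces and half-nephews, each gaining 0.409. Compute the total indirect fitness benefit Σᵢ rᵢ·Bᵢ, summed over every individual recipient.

0.42635

r to a grandoffspring = 1/4 (two parent–offspring links: r = (1/2)^2 = 1/4).
r to a full sibling = 1/2 (full sibs share both parents — two paths of length 2: r = 2·(1/2)^2 = 1/2).
r to a great-grandoffspring = 0.125 (three parent–offspring links: r = (1/2)^3 = 1/8).
r to a half-niece or half-nephew = 1/8 (half-aunt/uncle↔niece/nephew: one path of length 3: r = (1/2)^3 = 1/8).
Summing one r·B term per recipient: 4·0.25·0.186 + 2·0.5·0.0266 + 4·0.125·0.223 + 2·0.125·0.409 = 0.42635.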